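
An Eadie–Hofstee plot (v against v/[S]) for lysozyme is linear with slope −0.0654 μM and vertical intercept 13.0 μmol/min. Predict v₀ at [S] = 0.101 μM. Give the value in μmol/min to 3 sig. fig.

In the Eadie–Hofstee form v = Vmax − Km·(v/[S]), the slope is −Km and the intercept is Vmax, so Km = 0.0654 μM and Vmax = 13.0 μmol/min.
v = 13.0 × 0.101/(0.0654 + 0.101) = 7.89 μmol/min.

7.89 μmol/min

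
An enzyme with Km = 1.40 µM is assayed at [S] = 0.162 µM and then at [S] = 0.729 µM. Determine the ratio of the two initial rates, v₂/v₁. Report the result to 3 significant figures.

3.30

Since Vmax cancels, v₂/v₁ = [S]₂(Km+[S]₁) / [S]₁(Km+[S]₂).
= 0.729×(1.40+0.162) / (0.162×(1.40+0.729)) = 1.139/0.3449 = 3.30.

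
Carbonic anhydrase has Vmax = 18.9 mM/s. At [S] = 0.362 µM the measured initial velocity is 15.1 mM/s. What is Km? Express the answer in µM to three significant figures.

0.0911 µM

From v = Vmax[S]/(Km+[S]), Km = [S](Vmax − v)/v.
Km = 0.362 × (18.9 − 15.1) / 15.1 = 1.376/15.1 = 0.0911 µM.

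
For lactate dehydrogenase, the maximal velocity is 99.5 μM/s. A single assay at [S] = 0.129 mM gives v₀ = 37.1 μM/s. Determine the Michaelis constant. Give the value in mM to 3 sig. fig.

v/Vmax = 37.1/99.5 = 0.3729 = [S]/(Km+[S]).
So Km + [S] = [S]/0.3729 = 0.3460 mM, giving Km = 0.3460 − 0.129 = 0.217 mM.

0.217 mM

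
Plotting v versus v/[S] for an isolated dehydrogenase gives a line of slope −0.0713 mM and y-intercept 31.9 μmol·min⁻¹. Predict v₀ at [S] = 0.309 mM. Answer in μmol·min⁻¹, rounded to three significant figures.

25.9 μmol·min⁻¹

In the Eadie–Hofstee form v = Vmax − Km·(v/[S]), the slope is −Km and the intercept is Vmax, so Km = 0.0713 mM and Vmax = 31.9 μmol·min⁻¹.
v = 31.9 × 0.309/(0.0713 + 0.309) = 25.9 μmol·min⁻¹.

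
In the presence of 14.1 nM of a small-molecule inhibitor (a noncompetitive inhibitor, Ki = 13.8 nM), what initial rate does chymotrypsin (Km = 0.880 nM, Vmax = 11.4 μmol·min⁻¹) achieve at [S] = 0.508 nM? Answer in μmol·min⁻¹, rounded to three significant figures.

2.06 μmol·min⁻¹

With α = 1 + [I]/Ki = 1 + 14.1/13.8 = 2.022, the noncompetitive rate law is v = (Vmax/α)·[S] / (Km + [S]).
v = (11.4/2.022)×0.508 / (0.880 + 0.508) = 2.864/1.388 = 2.06 μmol·min⁻¹.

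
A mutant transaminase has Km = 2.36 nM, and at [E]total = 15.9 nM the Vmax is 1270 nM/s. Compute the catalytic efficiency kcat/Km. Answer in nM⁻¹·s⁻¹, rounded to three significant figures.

kcat = Vmax/[E]total = 1270/15.9 = 79.9 s⁻¹.
kcat/Km = 79.9/2.36 = 33.8 nM⁻¹·s⁻¹.

33.8 nM⁻¹·s⁻¹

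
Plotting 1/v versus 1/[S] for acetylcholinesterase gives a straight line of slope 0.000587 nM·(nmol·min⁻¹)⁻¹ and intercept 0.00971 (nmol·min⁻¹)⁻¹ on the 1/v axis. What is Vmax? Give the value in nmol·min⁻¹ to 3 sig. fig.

103 nmol·min⁻¹

The y-intercept of a Lineweaver–Burk plot equals 1/Vmax, so Vmax = 1/0.00971 = 103 nmol·min⁻¹.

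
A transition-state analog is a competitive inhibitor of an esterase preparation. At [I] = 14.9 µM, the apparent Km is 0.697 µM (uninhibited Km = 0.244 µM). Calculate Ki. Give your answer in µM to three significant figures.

Competitive: Km,app = α·Km with α = 1 + [I]/Ki.
α = Km,app/Km = 0.697/0.244 = 2.857.
Ki = [I]/(α − 1) = 14.9/1.857 = 8.03 µM.

8.03 µM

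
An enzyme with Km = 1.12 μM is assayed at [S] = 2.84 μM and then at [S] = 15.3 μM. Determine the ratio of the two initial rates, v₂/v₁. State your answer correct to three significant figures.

1.30

Since Vmax cancels, v₂/v₁ = [S]₂(Km+[S]₁) / [S]₁(Km+[S]₂).
= 15.3×(1.12+2.84) / (2.84×(1.12+15.3)) = 60.59/46.63 = 1.30.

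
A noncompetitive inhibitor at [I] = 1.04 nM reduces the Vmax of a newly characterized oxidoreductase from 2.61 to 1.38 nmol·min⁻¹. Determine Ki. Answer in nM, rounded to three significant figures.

1.17 nM

Noncompetitive: Vmax,app = Vmax/α with α = 1 + [I]/Ki.
α = Vmax/Vmax,app = 2.61/1.38 = 1.891.
Ki = [I]/(α − 1) = 1.04/0.8913 = 1.17 nM.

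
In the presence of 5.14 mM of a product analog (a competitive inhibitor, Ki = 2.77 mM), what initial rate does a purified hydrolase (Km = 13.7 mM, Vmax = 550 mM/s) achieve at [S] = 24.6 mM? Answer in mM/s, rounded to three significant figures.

α = 1 + [I]/Ki = 1 + 5.14/2.77 = 2.856.
For a competitive inhibitor, Vmax is unchanged and the apparent Km becomes α·Km: Km,app = 39.1 mM, Vmax,app = 550 mM/s.
v = Vmax,app·[S]/(Km,app + [S]) = 550 × 24.6/(39.1 + 24.6) = 212 mM/s.

212 mM/s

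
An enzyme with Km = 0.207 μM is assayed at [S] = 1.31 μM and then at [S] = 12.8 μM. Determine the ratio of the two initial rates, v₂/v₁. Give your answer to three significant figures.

Since Vmax cancels, v₂/v₁ = [S]₂(Km+[S]₁) / [S]₁(Km+[S]₂).
= 12.8×(0.207+1.31) / (1.31×(0.207+12.8)) = 19.42/17.04 = 1.14.

1.14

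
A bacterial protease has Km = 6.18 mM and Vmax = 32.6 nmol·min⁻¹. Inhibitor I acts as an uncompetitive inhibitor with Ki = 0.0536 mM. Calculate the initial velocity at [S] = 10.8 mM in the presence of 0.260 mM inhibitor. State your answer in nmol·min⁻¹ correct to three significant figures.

5.08 nmol·min⁻¹

With α = 1 + [I]/Ki = 1 + 0.260/0.0536 = 5.851, the uncompetitive rate law is v = (Vmax/α)·[S] / (Km/α + [S]).
v = (32.6/5.851)×10.8 / (6.18/5.851 + 10.8) = 60.18/11.86 = 5.08 nmol·min⁻¹.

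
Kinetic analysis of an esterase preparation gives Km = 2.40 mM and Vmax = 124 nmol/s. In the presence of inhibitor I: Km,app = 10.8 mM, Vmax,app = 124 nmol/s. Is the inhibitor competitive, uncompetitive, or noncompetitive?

Km increases (2.40 → 10.8 mM) while Vmax is unchanged — the hallmark of competitive inhibition.

competitive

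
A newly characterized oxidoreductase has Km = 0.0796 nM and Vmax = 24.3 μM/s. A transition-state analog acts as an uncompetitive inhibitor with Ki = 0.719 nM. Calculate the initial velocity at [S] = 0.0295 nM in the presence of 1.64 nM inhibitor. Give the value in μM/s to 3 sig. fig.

4.06 μM/s

α = 1 + [I]/Ki = 1 + 1.64/0.719 = 3.281.
For an uncompetitive inhibitor, both parameters are divided by α, giving Vmax/α and Km/α: Km,app = 0.0243 nM, Vmax,app = 7.41 μM/s.
v = Vmax,app·[S]/(Km,app + [S]) = 7.41 × 0.0295/(0.0243 + 0.0295) = 4.06 μM/s.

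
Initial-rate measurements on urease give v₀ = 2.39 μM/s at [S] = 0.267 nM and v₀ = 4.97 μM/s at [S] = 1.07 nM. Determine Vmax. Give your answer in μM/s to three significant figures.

7.75 μM/s

In reciprocal form, 1/v = (Km/Vmax)·(1/[S]) + 1/Vmax. The two points give (1/[S], 1/v) = (3.745, 0.4184) and (0.9346, 0.2012).
Slope = (0.4184 − 0.2012)/(3.745 − 0.9346) = 0.07728; intercept = 0.4184 − 0.07728×3.745 = 0.1290.
Vmax = 1/intercept = 7.75 μM/s; Km = slope × Vmax = 0.07728 × 7.75 = 0.599 nM.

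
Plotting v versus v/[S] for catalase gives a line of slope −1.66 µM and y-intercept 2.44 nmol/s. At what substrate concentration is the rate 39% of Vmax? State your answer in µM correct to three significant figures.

The Eadie–Hofstee slope gives Km = 1.66 µM (slope = −Km).
v/Vmax = [S]/(Km+[S]) = 0.39 ⇒ [S] = Km·0.39/(1−0.39) = 1.66 × 0.6393 = 1.06 µM.

1.06 µM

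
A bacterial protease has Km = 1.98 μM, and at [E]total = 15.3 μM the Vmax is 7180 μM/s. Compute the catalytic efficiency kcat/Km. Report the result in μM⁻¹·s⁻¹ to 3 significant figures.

kcat = Vmax/[E]total = 7180/15.3 = 469 s⁻¹.
kcat/Km = 469/1.98 = 237 μM⁻¹·s⁻¹.

237 μM⁻¹·s⁻¹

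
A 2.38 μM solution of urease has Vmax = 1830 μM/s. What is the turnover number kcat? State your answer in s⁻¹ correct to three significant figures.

769 s⁻¹

kcat = Vmax/[E]total = 1830 μM/s / 2.38 μM = 769 s⁻¹.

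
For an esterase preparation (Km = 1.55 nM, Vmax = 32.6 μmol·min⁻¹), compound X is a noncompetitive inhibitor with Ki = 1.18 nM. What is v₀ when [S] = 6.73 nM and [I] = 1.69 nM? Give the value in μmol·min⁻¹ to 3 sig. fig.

10.9 μmol·min⁻¹

α = 1 + [I]/Ki = 1 + 1.69/1.18 = 2.432.
For a noncompetitive inhibitor, Vmax is reduced to Vmax/α while Km is unchanged: Km,app = 1.55 nM, Vmax,app = 13.4 μmol·min⁻¹.
v = Vmax,app·[S]/(Km,app + [S]) = 13.4 × 6.73/(1.55 + 6.73) = 10.9 μmol·min⁻¹.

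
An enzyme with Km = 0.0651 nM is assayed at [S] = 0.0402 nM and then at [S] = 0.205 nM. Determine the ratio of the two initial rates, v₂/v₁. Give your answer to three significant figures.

1.99

The fractional saturations are [S]/(Km+[S]) = 0.0402/0.1053 = 0.3818 and 0.205/0.2701 = 0.7590.
v₂/v₁ is just their ratio: 0.7590/0.3818 = 1.99.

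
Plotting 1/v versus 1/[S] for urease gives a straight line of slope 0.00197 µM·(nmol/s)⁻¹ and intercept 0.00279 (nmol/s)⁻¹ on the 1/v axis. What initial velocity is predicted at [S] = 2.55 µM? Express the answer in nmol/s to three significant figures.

281 nmol/s

The y-intercept is 1/Vmax, so Vmax = 1/0.00279 = 358 nmol/s.
The slope is Km/Vmax, so Km = 0.00197 × 358 = 0.706 µM.
Then v = 358 × 2.55/(0.706 + 2.55) = 281 nmol/s.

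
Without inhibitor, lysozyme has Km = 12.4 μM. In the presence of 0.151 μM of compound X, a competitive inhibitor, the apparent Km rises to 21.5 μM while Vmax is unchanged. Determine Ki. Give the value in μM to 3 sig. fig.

Competitive: Km,app = α·Km with α = 1 + [I]/Ki.
α = Km,app/Km = 21.5/12.4 = 1.734.
Since α = 1 + [I]/Ki, [I]/Ki = 1.734 − 1 = 0.7339 and Ki = 0.151/0.7339 = 0.206 μM.

0.206 μM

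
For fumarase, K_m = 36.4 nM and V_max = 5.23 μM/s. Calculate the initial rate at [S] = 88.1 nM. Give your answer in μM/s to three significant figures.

3.70 μM/s

v = Vmax·[S]/(Km + [S]) = 5.23 × 88.1 / (36.4 + 88.1)
  = 460.8 / 124.5 = 3.70 μM/s.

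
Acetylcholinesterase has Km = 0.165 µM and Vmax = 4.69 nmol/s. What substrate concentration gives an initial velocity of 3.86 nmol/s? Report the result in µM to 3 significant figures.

The required fractional saturation is v/Vmax = 3.86/4.69 = 0.8230.
Then [S]/(Km+[S]) = 0.8230 ⇒ [S] = 0.165 × 0.8230/(1 − 0.8230) = 0.767 µM.

0.767 µM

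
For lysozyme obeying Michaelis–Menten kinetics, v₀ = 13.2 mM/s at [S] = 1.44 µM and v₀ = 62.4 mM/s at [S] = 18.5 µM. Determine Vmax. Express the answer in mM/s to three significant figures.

91.0 mM/s

From v = Vmax[S]/(Km+[S]), each point gives Vmax = v(Km+[S])/[S].
Equating: 13.2(Km+1.44)/1.44 = 62.4(Km+18.5)/18.5.
9.167·Km + 13.2 = 3.373·Km + 62.4, so (9.167 − 3.373)·Km = 62.4 − 13.2.
Km = 49.20/5.794 = 8.49 µM; then Vmax = 13.2(8.49+1.44)/1.44 = 91.0 mM/s.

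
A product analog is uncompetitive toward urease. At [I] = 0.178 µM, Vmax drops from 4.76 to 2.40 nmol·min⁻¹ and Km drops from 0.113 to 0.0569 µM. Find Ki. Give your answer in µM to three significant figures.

Uncompetitive: Vmax,app = Vmax/α (and Km,app = Km/α) with α = 1 + [I]/Ki.
α = Vmax/Vmax,app = 4.76/2.40 = 1.983.
Since α = 1 + [I]/Ki, [I]/Ki = 1.983 − 1 = 0.9833 and Ki = 0.178/0.9833 = 0.181 µM.

0.181 µM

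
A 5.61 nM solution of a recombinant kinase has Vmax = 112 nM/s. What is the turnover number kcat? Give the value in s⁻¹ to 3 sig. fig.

kcat = Vmax/[E]total = 112 nM/s / 5.61 nM = 20.0 s⁻¹.

20.0 s⁻¹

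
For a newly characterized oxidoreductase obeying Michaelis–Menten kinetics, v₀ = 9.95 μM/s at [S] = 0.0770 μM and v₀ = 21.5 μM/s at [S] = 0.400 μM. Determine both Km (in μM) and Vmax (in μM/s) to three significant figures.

Km = 0.153 μM; Vmax = 29.7 μM/s

In reciprocal form, 1/v = (Km/Vmax)·(1/[S]) + 1/Vmax. The two points give (1/[S], 1/v) = (12.99, 0.1005) and (2.500, 0.04651).
Slope = (0.1005 − 0.04651)/(12.99 − 2.500) = 0.005148; intercept = 0.1005 − 0.005148×12.99 = 0.03364.
Vmax = 1/intercept = 29.7 μM/s; Km = slope × Vmax = 0.005148 × 29.7 = 0.153 μM.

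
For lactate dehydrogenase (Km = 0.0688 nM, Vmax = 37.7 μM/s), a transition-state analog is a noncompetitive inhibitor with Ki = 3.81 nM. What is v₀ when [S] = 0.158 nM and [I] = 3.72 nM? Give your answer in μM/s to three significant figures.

With α = 1 + [I]/Ki = 1 + 3.72/3.81 = 1.976, the noncompetitive rate law is v = (Vmax/α)·[S] / (Km + [S]).
v = (37.7/1.976)×0.158 / (0.0688 + 0.158) = 3.014/0.2268 = 13.3 μM/s.

13.3 μM/s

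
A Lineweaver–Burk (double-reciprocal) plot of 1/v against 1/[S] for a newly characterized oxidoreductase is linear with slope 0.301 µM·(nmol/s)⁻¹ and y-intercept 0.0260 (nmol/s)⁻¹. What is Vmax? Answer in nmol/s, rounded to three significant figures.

The y-intercept of a Lineweaver–Burk plot equals 1/Vmax, so Vmax = 1/0.0260 = 38.5 nmol/s.

38.5 nmol/s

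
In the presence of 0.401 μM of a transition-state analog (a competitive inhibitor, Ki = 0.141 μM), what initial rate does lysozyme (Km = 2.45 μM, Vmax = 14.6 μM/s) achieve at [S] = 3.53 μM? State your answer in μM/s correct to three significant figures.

With α = 1 + [I]/Ki = 1 + 0.401/0.141 = 3.844, the competitive rate law is v = Vmax[S] / (αKm + [S]).
v = 14.6×3.53 / (3.844×2.45 + 3.53) = 51.54/12.95 = 3.98 μM/s.

3.98 μM/s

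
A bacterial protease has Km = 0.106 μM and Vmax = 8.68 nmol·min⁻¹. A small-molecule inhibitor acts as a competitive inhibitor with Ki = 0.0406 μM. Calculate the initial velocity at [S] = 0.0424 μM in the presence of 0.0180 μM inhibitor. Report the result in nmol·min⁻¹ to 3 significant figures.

1.88 nmol·min⁻¹

α = 1 + [I]/Ki = 1 + 0.0180/0.0406 = 1.443.
For a competitive inhibitor, Vmax is unchanged and the apparent Km becomes α·Km: Km,app = 0.153 μM, Vmax,app = 8.68 nmol·min⁻¹.
v = Vmax,app·[S]/(Km,app + [S]) = 8.68 × 0.0424/(0.153 + 0.0424) = 1.88 nmol·min⁻¹.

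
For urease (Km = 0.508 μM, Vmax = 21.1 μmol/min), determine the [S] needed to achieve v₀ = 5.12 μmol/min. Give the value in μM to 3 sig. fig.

0.163 μM

The required fractional saturation is v/Vmax = 5.12/21.1 = 0.2427.
Then [S]/(Km+[S]) = 0.2427 ⇒ [S] = 0.508 × 0.2427/(1 − 0.2427) = 0.163 μM.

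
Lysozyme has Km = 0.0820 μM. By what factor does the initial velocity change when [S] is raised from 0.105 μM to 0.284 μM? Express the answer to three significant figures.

The fractional saturations are [S]/(Km+[S]) = 0.105/0.1870 = 0.5615 and 0.284/0.3660 = 0.7760.
v₂/v₁ is just their ratio: 0.7760/0.5615 = 1.38.

1.38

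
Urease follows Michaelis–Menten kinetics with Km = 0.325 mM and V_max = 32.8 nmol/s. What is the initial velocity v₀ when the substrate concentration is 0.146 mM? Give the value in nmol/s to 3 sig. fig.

v = Vmax·[S]/(Km + [S]) = 32.8 × 0.146 / (0.325 + 0.146)
  = 4.789 / 0.4710 = 10.2 nmol/s.

10.2 nmol/s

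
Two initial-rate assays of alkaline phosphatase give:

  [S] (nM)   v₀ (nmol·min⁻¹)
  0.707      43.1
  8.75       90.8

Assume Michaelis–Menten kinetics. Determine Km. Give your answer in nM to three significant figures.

In reciprocal form, 1/v = (Km/Vmax)·(1/[S]) + 1/Vmax. The two points give (1/[S], 1/v) = (1.414, 0.02320) and (0.1143, 0.01101).
Slope = (0.02320 − 0.01101)/(1.414 − 0.1143) = 0.009375; intercept = 0.02320 − 0.009375×1.414 = 0.009942.
Vmax = 1/intercept = 101 nmol·min⁻¹; Km = slope × Vmax = 0.009375 × 101 = 0.943 nM.

0.943 nM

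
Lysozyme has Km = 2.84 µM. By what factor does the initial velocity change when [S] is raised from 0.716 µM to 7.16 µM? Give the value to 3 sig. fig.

3.56

The fractional saturations are [S]/(Km+[S]) = 0.716/3.556 = 0.2013 and 7.16/10.00 = 0.7160.
v₂/v₁ is just their ratio: 0.7160/0.2013 = 3.56.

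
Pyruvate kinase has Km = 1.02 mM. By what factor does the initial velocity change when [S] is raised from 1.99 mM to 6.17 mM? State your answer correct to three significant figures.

Since Vmax cancels, v₂/v₁ = [S]₂(Km+[S]₁) / [S]₁(Km+[S]₂).
= 6.17×(1.02+1.99) / (1.99×(1.02+6.17)) = 18.57/14.31 = 1.30.

1.30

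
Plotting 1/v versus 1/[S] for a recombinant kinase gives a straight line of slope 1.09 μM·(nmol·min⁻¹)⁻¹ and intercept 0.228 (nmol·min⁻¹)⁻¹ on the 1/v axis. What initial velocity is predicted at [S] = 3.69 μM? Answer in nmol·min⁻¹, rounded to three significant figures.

1.91 nmol·min⁻¹

The y-intercept is 1/Vmax, so Vmax = 1/0.228 = 4.39 nmol·min⁻¹.
The slope is Km/Vmax, so Km = 1.09 × 4.39 = 4.78 μM.
Then v = 4.39 × 3.69/(4.78 + 3.69) = 1.91 nmol·min⁻¹.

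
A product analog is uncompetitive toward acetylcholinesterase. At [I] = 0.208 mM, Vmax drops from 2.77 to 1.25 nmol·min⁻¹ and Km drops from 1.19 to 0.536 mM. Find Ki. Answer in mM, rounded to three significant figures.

Uncompetitive: Vmax,app = Vmax/α (and Km,app = Km/α) with α = 1 + [I]/Ki.
α = Vmax/Vmax,app = 2.77/1.25 = 2.216.
Since α = 1 + [I]/Ki, [I]/Ki = 2.216 − 1 = 1.216 and Ki = 0.208/1.216 = 0.171 mM.

0.171 mM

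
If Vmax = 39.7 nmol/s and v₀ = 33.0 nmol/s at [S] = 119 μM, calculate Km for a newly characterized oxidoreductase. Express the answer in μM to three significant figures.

v/Vmax = 33.0/39.7 = 0.8312 = [S]/(Km+[S]).
So Km + [S] = [S]/0.8312 = 143.2 μM, giving Km = 143.2 − 119 = 24.2 μM.

24.2 μM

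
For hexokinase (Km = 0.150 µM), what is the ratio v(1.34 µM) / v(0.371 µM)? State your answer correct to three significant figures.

1.26

Since Vmax cancels, v₂/v₁ = [S]₂(Km+[S]₁) / [S]₁(Km+[S]₂).
= 1.34×(0.150+0.371) / (0.371×(0.150+1.34)) = 0.6981/0.5528 = 1.26.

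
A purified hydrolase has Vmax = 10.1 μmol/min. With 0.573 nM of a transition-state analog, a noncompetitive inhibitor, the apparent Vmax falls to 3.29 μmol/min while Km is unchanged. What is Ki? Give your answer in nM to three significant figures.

0.277 nM

Noncompetitive: Vmax,app = Vmax/α with α = 1 + [I]/Ki.
α = Vmax/Vmax,app = 10.1/3.29 = 3.070.
Ki = [I]/(α − 1) = 0.573/2.070 = 0.277 nM.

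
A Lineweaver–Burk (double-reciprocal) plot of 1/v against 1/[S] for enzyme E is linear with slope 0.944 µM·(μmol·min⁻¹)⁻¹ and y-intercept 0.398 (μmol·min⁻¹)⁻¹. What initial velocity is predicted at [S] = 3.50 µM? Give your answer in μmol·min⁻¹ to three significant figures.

1.50 μmol·min⁻¹

The y-intercept is 1/Vmax, so Vmax = 1/0.398 = 2.51 μmol·min⁻¹.
The slope is Km/Vmax, so Km = 0.944 × 2.51 = 2.37 µM.
Then v = 2.51 × 3.50/(2.37 + 3.50) = 1.50 μmol·min⁻¹.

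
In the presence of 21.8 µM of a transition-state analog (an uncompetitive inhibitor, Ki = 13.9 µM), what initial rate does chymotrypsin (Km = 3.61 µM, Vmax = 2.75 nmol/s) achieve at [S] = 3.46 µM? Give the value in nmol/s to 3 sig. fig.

α = 1 + [I]/Ki = 1 + 21.8/13.9 = 2.568.
For an uncompetitive inhibitor, both parameters are divided by α, giving Vmax/α and Km/α: Km,app = 1.41 µM, Vmax,app = 1.07 nmol/s.
v = Vmax,app·[S]/(Km,app + [S]) = 1.07 × 3.46/(1.41 + 3.46) = 0.761 nmol/s.

0.761 nmol/s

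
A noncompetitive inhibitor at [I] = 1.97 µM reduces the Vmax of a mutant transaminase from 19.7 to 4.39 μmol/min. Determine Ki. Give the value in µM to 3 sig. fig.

Noncompetitive: Vmax,app = Vmax/α with α = 1 + [I]/Ki.
α = Vmax/Vmax,app = 19.7/4.39 = 4.487.
Since α = 1 + [I]/Ki, [I]/Ki = 4.487 − 1 = 3.487 and Ki = 1.97/3.487 = 0.565 µM.

0.565 µM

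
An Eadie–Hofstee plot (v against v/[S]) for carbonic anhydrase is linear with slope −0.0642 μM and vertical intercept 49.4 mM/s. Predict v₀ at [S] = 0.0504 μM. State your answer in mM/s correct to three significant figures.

21.7 mM/s

In the Eadie–Hofstee form v = Vmax − Km·(v/[S]), the slope is −Km and the intercept is Vmax, so Km = 0.0642 μM and Vmax = 49.4 mM/s.
v = 49.4 × 0.0504/(0.0642 + 0.0504) = 21.7 mM/s.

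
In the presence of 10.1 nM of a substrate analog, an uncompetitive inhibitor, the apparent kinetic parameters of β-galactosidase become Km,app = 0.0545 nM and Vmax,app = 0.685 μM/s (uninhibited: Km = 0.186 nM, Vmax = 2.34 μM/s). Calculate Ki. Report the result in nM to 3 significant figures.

4.18 nM

Uncompetitive: Vmax,app = Vmax/α (and Km,app = Km/α) with α = 1 + [I]/Ki.
α = Vmax/Vmax,app = 2.34/0.685 = 3.416.
Ki = [I]/(α − 1) = 10.1/2.416 = 4.18 nM.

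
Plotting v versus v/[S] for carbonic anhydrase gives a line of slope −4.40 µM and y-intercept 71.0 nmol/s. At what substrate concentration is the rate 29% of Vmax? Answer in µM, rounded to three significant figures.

1.80 µM

The Eadie–Hofstee slope gives Km = 4.40 µM (slope = −Km).
v/Vmax = [S]/(Km+[S]) = 0.29 ⇒ [S] = Km·0.29/(1−0.29) = 4.40 × 0.4085 = 1.80 µM.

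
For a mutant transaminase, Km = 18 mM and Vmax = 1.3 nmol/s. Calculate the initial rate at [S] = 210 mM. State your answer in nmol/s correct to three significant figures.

1.20 nmol/s

[S]/(Km+[S]) = 210/228.0 = 0.9211, the fractional saturation.
v = 0.9211 × Vmax = 0.9211 × 1.3 = 1.20 nmol/s.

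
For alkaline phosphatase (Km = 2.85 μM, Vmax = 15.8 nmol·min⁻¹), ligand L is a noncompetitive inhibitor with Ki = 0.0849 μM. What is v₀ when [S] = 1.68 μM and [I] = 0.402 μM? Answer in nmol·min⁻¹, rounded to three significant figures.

1.02 nmol·min⁻¹

α = 1 + [I]/Ki = 1 + 0.402/0.0849 = 5.735.
For a noncompetitive inhibitor, Vmax is reduced to Vmax/α while Km is unchanged: Km,app = 2.85 μM, Vmax,app = 2.76 nmol·min⁻¹.
v = Vmax,app·[S]/(Km,app + [S]) = 2.76 × 1.68/(2.85 + 1.68) = 1.02 nmol·min⁻¹.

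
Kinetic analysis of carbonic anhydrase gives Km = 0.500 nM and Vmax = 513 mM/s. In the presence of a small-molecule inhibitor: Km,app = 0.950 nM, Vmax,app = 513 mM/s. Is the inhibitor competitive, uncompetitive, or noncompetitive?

competitive

Km increases (0.500 → 0.950 nM) while Vmax is unchanged — the hallmark of competitive inhibition.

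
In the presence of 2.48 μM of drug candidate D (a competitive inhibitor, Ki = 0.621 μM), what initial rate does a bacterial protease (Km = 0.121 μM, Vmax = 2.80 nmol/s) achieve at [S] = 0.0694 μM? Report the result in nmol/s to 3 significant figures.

With α = 1 + [I]/Ki = 1 + 2.48/0.621 = 4.994, the competitive rate law is v = Vmax[S] / (αKm + [S]).
v = 2.80×0.0694 / (4.994×0.121 + 0.0694) = 0.1943/0.6736 = 0.288 nmol/s.

0.288 nmol/s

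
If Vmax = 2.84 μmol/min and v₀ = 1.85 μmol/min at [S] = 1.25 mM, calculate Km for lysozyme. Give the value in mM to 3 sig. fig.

From v = Vmax[S]/(Km+[S]), Km = [S](Vmax − v)/v.
Km = 1.25 × (2.84 − 1.85) / 1.85 = 1.237/1.85 = 0.669 mM.

0.669 mM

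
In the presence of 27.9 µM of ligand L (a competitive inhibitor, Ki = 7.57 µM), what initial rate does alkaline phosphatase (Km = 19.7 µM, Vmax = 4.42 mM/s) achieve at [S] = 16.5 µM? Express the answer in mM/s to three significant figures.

With α = 1 + [I]/Ki = 1 + 27.9/7.57 = 4.686, the competitive rate law is v = Vmax[S] / (αKm + [S]).
v = 4.42×16.5 / (4.686×19.7 + 16.5) = 72.93/108.8 = 0.670 mM/s.

0.670 mM/s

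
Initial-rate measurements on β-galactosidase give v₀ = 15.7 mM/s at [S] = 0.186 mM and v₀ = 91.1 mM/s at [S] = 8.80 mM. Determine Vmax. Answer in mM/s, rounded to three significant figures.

From v = Vmax[S]/(Km+[S]), each point gives Vmax = v(Km+[S])/[S].
Equating: 15.7(Km+0.186)/0.186 = 91.1(Km+8.80)/8.80.
84.41·Km + 15.7 = 10.35·Km + 91.1, so (84.41 − 10.35)·Km = 91.1 − 15.7.
Km = 75.40/74.06 = 1.02 mM; then Vmax = 15.7(1.02+0.186)/0.186 = 102 mM/s.

102 mM/s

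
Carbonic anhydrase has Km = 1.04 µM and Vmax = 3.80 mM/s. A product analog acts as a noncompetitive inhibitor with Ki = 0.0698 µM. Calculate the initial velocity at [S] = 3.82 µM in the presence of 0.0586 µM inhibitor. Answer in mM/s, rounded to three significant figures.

1.62 mM/s

α = 1 + [I]/Ki = 1 + 0.0586/0.0698 = 1.840.
For a noncompetitive inhibitor, Vmax is reduced to Vmax/α while Km is unchanged: Km,app = 1.04 µM, Vmax,app = 2.07 mM/s.
v = Vmax,app·[S]/(Km,app + [S]) = 2.07 × 3.82/(1.04 + 3.82) = 1.62 mM/s.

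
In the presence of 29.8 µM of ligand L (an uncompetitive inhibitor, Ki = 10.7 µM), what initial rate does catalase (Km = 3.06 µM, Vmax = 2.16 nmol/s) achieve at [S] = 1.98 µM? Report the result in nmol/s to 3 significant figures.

α = 1 + [I]/Ki = 1 + 29.8/10.7 = 3.785.
For an uncompetitive inhibitor, both parameters are divided by α, giving Vmax/α and Km/α: Km,app = 0.808 µM, Vmax,app = 0.571 nmol/s.
v = Vmax,app·[S]/(Km,app + [S]) = 0.571 × 1.98/(0.808 + 1.98) = 0.405 nmol/s.

0.405 nmol/s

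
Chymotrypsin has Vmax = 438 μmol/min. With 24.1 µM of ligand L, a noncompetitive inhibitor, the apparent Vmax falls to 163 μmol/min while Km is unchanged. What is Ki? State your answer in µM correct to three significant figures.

Noncompetitive: Vmax,app = Vmax/α with α = 1 + [I]/Ki.
α = Vmax/Vmax,app = 438/163 = 2.687.
Since α = 1 + [I]/Ki, [I]/Ki = 2.687 − 1 = 1.687 and Ki = 24.1/1.687 = 14.3 µM.

14.3 µM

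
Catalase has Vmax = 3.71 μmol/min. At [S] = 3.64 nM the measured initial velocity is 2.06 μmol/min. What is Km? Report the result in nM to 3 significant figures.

From v = Vmax[S]/(Km+[S]), Km = [S](Vmax − v)/v.
Km = 3.64 × (3.71 − 2.06) / 2.06 = 6.006/2.06 = 2.92 nM.

2.92 nM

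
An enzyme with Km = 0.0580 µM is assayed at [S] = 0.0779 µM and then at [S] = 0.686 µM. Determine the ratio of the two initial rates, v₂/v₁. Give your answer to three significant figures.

1.61

Since Vmax cancels, v₂/v₁ = [S]₂(Km+[S]₁) / [S]₁(Km+[S]₂).
= 0.686×(0.0580+0.0779) / (0.0779×(0.0580+0.686)) = 0.09323/0.05796 = 1.61.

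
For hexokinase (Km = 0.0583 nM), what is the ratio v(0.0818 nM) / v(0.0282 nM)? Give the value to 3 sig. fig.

1.79

Since Vmax cancels, v₂/v₁ = [S]₂(Km+[S]₁) / [S]₁(Km+[S]₂).
= 0.0818×(0.0583+0.0282) / (0.0282×(0.0583+0.0818)) = 0.007076/0.003951 = 1.79.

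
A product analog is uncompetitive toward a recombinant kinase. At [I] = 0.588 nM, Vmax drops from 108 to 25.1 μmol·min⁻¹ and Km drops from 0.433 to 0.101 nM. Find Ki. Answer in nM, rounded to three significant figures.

0.178 nM

Uncompetitive: Vmax,app = Vmax/α (and Km,app = Km/α) with α = 1 + [I]/Ki.
α = Vmax/Vmax,app = 108/25.1 = 4.303.
Since α = 1 + [I]/Ki, [I]/Ki = 4.303 − 1 = 3.303 and Ki = 0.588/3.303 = 0.178 nM.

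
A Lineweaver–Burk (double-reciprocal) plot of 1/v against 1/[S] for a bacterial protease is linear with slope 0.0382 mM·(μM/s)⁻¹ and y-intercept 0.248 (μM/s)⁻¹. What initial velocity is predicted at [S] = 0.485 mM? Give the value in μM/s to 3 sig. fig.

The y-intercept is 1/Vmax, so Vmax = 1/0.248 = 4.03 μM/s.
The slope is Km/Vmax, so Km = 0.0382 × 4.03 = 0.154 mM.
Then v = 4.03 × 0.485/(0.154 + 0.485) = 3.06 μM/s.

3.06 μM/s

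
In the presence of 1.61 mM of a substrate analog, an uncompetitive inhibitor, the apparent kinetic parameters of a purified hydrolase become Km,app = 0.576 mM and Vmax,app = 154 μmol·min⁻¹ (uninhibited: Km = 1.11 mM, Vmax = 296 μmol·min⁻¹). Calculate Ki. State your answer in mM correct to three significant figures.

1.75 mM

Uncompetitive: Vmax,app = Vmax/α (and Km,app = Km/α) with α = 1 + [I]/Ki.
α = Vmax/Vmax,app = 296/154 = 1.922.
Ki = [I]/(α − 1) = 1.61/0.9221 = 1.75 mM.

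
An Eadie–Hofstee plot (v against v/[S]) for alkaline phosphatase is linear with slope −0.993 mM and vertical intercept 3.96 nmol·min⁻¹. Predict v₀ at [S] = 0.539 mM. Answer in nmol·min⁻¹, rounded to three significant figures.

1.39 nmol·min⁻¹

In the Eadie–Hofstee form v = Vmax − Km·(v/[S]), the slope is −Km and the intercept is Vmax, so Km = 0.993 mM and Vmax = 3.96 nmol·min⁻¹.
v = 3.96 × 0.539/(0.993 + 0.539) = 1.39 nmol·min⁻¹.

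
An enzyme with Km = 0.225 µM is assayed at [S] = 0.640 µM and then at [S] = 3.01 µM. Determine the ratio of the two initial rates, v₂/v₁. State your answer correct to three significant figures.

1.26

Since Vmax cancels, v₂/v₁ = [S]₂(Km+[S]₁) / [S]₁(Km+[S]₂).
= 3.01×(0.225+0.640) / (0.640×(0.225+3.01)) = 2.604/2.070 = 1.26.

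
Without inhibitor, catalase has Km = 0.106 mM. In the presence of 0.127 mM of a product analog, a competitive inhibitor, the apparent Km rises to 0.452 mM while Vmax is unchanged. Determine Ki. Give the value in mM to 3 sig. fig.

0.0389 mM

Competitive: Km,app = α·Km with α = 1 + [I]/Ki.
α = Km,app/Km = 0.452/0.106 = 4.264.
Ki = [I]/(α − 1) = 0.127/3.264 = 0.0389 mM.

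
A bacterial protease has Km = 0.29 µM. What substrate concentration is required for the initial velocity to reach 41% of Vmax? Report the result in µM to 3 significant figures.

v/Vmax = [S]/(Km+[S]) = 0.41, so [S] = Km·0.41/(1 − 0.41) = 0.29 × 0.6949.
[S] = 0.202 µM.

0.202 µM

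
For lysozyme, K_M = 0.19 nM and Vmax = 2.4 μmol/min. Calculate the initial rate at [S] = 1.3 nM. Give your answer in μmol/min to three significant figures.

v = Vmax·[S]/(Km + [S]) = 2.4 × 1.3 / (0.19 + 1.3)
  = 3.120 / 1.490 = 2.09 μmol/min.

2.09 μmol/min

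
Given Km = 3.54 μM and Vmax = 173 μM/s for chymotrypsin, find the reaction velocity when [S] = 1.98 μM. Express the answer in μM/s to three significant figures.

v = Vmax·[S]/(Km + [S]) = 173 × 1.98 / (3.54 + 1.98)
  = 342.5 / 5.520 = 62.1 μM/s.

62.1 μM/s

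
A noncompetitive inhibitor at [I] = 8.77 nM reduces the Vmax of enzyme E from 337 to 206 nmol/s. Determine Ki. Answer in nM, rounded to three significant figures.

13.8 nM

Noncompetitive: Vmax,app = Vmax/α with α = 1 + [I]/Ki.
α = Vmax/Vmax,app = 337/206 = 1.636.
Ki = [I]/(α − 1) = 8.77/0.6359 = 13.8 nM.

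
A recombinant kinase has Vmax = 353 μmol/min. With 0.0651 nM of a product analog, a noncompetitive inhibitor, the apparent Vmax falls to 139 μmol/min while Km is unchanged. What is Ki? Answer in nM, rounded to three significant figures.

Noncompetitive: Vmax,app = Vmax/α with α = 1 + [I]/Ki.
α = Vmax/Vmax,app = 353/139 = 2.540.
Ki = [I]/(α − 1) = 0.0651/1.540 = 0.0423 nM.

0.0423 nM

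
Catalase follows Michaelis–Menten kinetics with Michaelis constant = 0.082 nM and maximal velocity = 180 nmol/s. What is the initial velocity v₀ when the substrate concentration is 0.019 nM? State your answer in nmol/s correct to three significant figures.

v = Vmax·[S]/(Km + [S]) = 180 × 0.019 / (0.082 + 0.019)
  = 3.420 / 0.1010 = 33.9 nmol/s.

33.9 nmol/s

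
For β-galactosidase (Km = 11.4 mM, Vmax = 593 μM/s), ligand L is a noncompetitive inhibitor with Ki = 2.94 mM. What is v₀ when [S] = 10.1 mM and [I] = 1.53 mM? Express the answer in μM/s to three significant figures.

α = 1 + [I]/Ki = 1 + 1.53/2.94 = 1.520.
For a noncompetitive inhibitor, Vmax is reduced to Vmax/α while Km is unchanged: Km,app = 11.4 mM, Vmax,app = 390 μM/s.
v = Vmax,app·[S]/(Km,app + [S]) = 390 × 10.1/(11.4 + 10.1) = 183 μM/s.

183 μM/s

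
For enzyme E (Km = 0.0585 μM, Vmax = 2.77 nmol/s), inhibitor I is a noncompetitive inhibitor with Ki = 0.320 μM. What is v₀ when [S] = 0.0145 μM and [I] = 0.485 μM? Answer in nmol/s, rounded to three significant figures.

With α = 1 + [I]/Ki = 1 + 0.485/0.320 = 2.516, the noncompetitive rate law is v = (Vmax/α)·[S] / (Km + [S]).
v = (2.77/2.516)×0.0145 / (0.0585 + 0.0145) = 0.01597/0.07300 = 0.219 nmol/s.

0.219 nmol/s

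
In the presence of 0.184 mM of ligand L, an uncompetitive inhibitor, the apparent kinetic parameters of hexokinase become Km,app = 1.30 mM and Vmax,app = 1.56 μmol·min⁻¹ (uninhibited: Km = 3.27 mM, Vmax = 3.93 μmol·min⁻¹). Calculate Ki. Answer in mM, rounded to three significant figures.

Uncompetitive: Vmax,app = Vmax/α (and Km,app = Km/α) with α = 1 + [I]/Ki.
α = Vmax/Vmax,app = 3.93/1.56 = 2.519.
Ki = [I]/(α − 1) = 0.184/1.519 = 0.121 mM.

0.121 mM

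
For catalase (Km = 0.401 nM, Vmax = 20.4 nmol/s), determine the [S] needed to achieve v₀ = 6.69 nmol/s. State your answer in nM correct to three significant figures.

Rearranging v = Vmax[S]/(Km+[S]) gives [S] = Km·v/(Vmax − v).
[S] = 0.401 × 6.69 / (20.4 − 6.69) = 2.683/13.71 = 0.196 nM.

0.196 nM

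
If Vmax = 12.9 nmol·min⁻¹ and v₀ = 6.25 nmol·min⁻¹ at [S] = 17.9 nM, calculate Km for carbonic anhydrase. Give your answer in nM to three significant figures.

19.0 nM

From v = Vmax[S]/(Km+[S]), Km = [S](Vmax − v)/v.
Km = 17.9 × (12.9 − 6.25) / 6.25 = 119.0/6.25 = 19.0 nM.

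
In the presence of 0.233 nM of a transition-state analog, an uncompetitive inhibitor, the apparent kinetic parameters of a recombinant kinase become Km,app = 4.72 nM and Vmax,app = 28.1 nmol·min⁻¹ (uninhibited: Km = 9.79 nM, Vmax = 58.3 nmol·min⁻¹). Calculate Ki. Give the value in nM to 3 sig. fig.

0.217 nM

Uncompetitive: Vmax,app = Vmax/α (and Km,app = Km/α) with α = 1 + [I]/Ki.
α = Vmax/Vmax,app = 58.3/28.1 = 2.075.
Since α = 1 + [I]/Ki, [I]/Ki = 2.075 − 1 = 1.075 and Ki = 0.233/1.075 = 0.217 nM.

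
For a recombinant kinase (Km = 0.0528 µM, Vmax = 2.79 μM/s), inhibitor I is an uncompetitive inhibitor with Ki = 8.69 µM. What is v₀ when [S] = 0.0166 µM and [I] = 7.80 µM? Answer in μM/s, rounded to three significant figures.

With α = 1 + [I]/Ki = 1 + 7.80/8.69 = 1.898, the uncompetitive rate law is v = (Vmax/α)·[S] / (Km/α + [S]).
v = (2.79/1.898)×0.0166 / (0.0528/1.898 + 0.0166) = 0.02441/0.04442 = 0.549 μM/s.

0.549 μM/s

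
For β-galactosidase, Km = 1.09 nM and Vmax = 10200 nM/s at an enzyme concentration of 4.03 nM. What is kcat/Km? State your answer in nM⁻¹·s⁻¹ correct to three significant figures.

2320 nM⁻¹·s⁻¹

kcat = Vmax/[E]total = 10200/4.03 = 2530 s⁻¹.
kcat/Km = 2530/1.09 = 2320 nM⁻¹·s⁻¹.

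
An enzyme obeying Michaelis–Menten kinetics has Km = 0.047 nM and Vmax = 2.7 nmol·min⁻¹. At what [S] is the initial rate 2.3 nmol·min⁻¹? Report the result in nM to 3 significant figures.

0.270 nM

The required fractional saturation is v/Vmax = 2.3/2.7 = 0.8519.
Then [S]/(Km+[S]) = 0.8519 ⇒ [S] = 0.047 × 0.8519/(1 − 0.8519) = 0.270 nM.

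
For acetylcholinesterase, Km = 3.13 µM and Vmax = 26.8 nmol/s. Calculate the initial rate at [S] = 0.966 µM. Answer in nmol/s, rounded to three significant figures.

6.32 nmol/s

v = Vmax·[S]/(Km + [S]) = 26.8 × 0.966 / (3.13 + 0.966)
  = 25.89 / 4.096 = 6.32 nmol/s.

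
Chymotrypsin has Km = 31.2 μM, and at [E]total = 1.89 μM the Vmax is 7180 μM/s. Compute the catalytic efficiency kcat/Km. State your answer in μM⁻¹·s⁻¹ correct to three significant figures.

kcat = Vmax/[E]total = 7180/1.89 = 3800 s⁻¹.
kcat/Km = 3800/31.2 = 122 μM⁻¹·s⁻¹.

122 μM⁻¹·s⁻¹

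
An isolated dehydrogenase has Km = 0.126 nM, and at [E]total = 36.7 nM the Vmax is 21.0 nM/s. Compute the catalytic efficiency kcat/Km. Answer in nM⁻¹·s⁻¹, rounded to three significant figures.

kcat = Vmax/[E]total = 21.0/36.7 = 0.572 s⁻¹.
kcat/Km = 0.572/0.126 = 4.54 nM⁻¹·s⁻¹.

4.54 nM⁻¹·s⁻¹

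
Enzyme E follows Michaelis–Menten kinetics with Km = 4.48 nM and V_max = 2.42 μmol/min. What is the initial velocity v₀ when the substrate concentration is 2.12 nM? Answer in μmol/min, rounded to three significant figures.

v = Vmax·[S]/(Km + [S]) = 2.42 × 2.12 / (4.48 + 2.12)
  = 5.130 / 6.600 = 0.777 μmol/min.

0.777 μmol/min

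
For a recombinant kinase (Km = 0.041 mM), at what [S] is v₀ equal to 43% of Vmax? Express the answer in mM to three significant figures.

v/Vmax = [S]/(Km+[S]) = 0.43, so [S] = Km·0.43/(1 − 0.43) = 0.041 × 0.7544.
[S] = 0.0309 mM.

0.0309 mM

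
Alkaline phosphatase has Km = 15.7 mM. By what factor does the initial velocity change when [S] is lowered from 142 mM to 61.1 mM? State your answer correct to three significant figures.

0.884

The fractional saturations are [S]/(Km+[S]) = 142/157.7 = 0.9004 and 61.1/76.80 = 0.7956.
v₂/v₁ is just their ratio: 0.7956/0.9004 = 0.884.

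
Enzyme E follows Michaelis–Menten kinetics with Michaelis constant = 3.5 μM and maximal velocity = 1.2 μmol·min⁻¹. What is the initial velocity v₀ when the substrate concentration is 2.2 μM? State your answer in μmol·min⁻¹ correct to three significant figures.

0.463 μmol·min⁻¹

v = Vmax·[S]/(Km + [S]) = 1.2 × 2.2 / (3.5 + 2.2)
  = 2.640 / 5.700 = 0.463 μmol·min⁻¹.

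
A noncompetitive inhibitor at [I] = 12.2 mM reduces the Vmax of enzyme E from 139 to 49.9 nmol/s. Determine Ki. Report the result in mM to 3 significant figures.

Noncompetitive: Vmax,app = Vmax/α with α = 1 + [I]/Ki.
α = Vmax/Vmax,app = 139/49.9 = 2.786.
Ki = [I]/(α − 1) = 12.2/1.786 = 6.83 mM.

6.83 mM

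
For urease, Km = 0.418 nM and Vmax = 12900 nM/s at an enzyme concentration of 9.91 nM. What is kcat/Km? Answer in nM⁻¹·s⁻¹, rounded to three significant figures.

3110 nM⁻¹·s⁻¹

kcat = Vmax/[E]total = 12900/9.91 = 1300 s⁻¹.
kcat/Km = 1300/0.418 = 3110 nM⁻¹·s⁻¹.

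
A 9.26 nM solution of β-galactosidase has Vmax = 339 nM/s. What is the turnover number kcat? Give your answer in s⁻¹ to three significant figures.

kcat = Vmax/[E]total = 339 nM/s / 9.26 nM = 36.6 s⁻¹.

36.6 s⁻¹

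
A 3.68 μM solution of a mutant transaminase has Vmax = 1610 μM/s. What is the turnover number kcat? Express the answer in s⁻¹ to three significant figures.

438 s⁻¹

kcat = Vmax/[E]total = 1610 μM/s / 3.68 μM = 438 s⁻¹.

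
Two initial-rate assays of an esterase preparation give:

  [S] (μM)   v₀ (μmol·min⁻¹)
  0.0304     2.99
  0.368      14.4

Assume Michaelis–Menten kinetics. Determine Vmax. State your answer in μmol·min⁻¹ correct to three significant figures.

21.9 μmol·min⁻¹

From v = Vmax[S]/(Km+[S]), each point gives Vmax = v(Km+[S])/[S].
Equating: 2.99(Km+0.0304)/0.0304 = 14.4(Km+0.368)/0.368.
98.36·Km + 2.99 = 39.13·Km + 14.4, so (98.36 − 39.13)·Km = 14.4 − 2.99.
Km = 11.41/59.22 = 0.193 μM; then Vmax = 2.99(0.193+0.0304)/0.0304 = 21.9 μmol·min⁻¹.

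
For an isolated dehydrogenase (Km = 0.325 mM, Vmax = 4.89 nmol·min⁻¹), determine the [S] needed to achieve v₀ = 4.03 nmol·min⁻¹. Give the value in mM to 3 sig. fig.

Rearranging v = Vmax[S]/(Km+[S]) gives [S] = Km·v/(Vmax − v).
[S] = 0.325 × 4.03 / (4.89 − 4.03) = 1.310/0.8600 = 1.52 mM.

1.52 mM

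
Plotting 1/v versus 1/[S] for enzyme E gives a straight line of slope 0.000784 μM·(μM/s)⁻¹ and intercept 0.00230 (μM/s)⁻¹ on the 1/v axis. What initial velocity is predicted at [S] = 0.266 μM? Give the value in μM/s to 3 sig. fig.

191 μM/s

The y-intercept is 1/Vmax, so Vmax = 1/0.00230 = 435 μM/s.
The slope is Km/Vmax, so Km = 0.000784 × 435 = 0.341 μM.
Then v = 435 × 0.266/(0.341 + 0.266) = 191 μM/s.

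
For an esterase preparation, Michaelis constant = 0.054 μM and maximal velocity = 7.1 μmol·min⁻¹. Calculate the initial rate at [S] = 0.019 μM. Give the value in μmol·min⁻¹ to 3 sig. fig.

[S]/(Km+[S]) = 0.019/0.07300 = 0.2603, the fractional saturation.
v = 0.2603 × Vmax = 0.2603 × 7.1 = 1.85 μmol·min⁻¹.

1.85 μmol·min⁻¹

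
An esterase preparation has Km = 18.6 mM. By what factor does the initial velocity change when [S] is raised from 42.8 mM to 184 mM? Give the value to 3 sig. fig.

1.30

The fractional saturations are [S]/(Km+[S]) = 42.8/61.40 = 0.6971 and 184/202.6 = 0.9082.
v₂/v₁ is just their ratio: 0.9082/0.6971 = 1.30.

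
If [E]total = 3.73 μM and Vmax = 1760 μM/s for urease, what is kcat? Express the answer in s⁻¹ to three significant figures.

kcat = Vmax/[E]total = 1760 μM/s / 3.73 μM = 472 s⁻¹.

472 s⁻¹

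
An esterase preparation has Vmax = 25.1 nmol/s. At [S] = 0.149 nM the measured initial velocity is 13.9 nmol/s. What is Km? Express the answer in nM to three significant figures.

From v = Vmax[S]/(Km+[S]), Km = [S](Vmax − v)/v.
Km = 0.149 × (25.1 − 13.9) / 13.9 = 1.669/13.9 = 0.120 nM.

0.120 nM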